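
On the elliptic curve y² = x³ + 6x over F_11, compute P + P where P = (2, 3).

tangent at (2, 3): λ = (3·2² + 6)/(2·3) ≡ 7/6. 6⁻¹ ≡ 2 (mod 11), so λ ≡ 7·2 ≡ 3.
  x = λ² - 2 - 2 = 9 - 4 ≡ 5; y = λ·(2 - 5) - 3 ≡ 10. → (5, 10)

(5, 10)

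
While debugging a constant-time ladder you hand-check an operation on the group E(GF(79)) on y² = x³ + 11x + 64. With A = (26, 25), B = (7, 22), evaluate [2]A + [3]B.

(29, 60)

First 2A:
Repeated addition: build up to 2A.
2A: tangent at (26, 25): λ = (3·26² + 11)/(2·25) ≡ 64/50. 50⁻¹ ≡ 49 (mod 79) since 50·49 = 2450 ≡ 1, so λ ≡ 64·49 ≡ 55.
  x = λ² - 26 - 26 = 3025 - 52 ≡ 50; y = λ·(26 - 50) - 25 ≡ 77. → (50, 77)
2A = (50, 77).
Next 3B:
Repeated addition: build up to 3B.
2B: tangent at (7, 22): λ = (3·7² + 11)/(2·22) ≡ 0/44. 44⁻¹ ≡ 9 (mod 79) since 44·9 = 396 ≡ 1, so λ ≡ 0·9 ≡ 0.
  x = λ² - 7 - 7 = 0 - 14 ≡ 65; y = λ·(7 - 65) - 22 ≡ 57. → (65, 57)
3B: (65, 57) + (7, 22). λ = (22 - 57)/(7 - 65) ≡ 44/21 mod 79. 21⁻¹ ≡ 64 (mod 79), so λ ≡ 51.
  x = λ² - 65 - 7 = 2601 - 72 ≡ 1; y = λ·(65 - 1) - 57 ≡ 47. → (1, 47)
3B = (1, 47).
Finally 2A + 3B:
(50, 77) + (1, 47). λ = (47 - 77)/(1 - 50) ≡ 49/30 mod 79. 30⁻¹ ≡ 29 (mod 79), so λ ≡ 78.
  x = λ² - 50 - 1 = 6084 - 51 ≡ 29; y = λ·(50 - 29) - 77 ≡ 60. → (29, 60)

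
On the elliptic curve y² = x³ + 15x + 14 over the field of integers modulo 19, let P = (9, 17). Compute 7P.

Double-and-add on 7 = (111)₂. Start with P = (9, 17) for the leading 1-bit.
double: tangent at (9, 17): λ = (3·9² + 15)/(2·17) ≡ 11/15. 15⁻¹ ≡ 14 (mod 19) since 15·14 = 210 ≡ 1, so λ ≡ 11·14 ≡ 2.
  x = λ² - 9 - 9 = 4 - 18 ≡ 5; y = λ·(9 - 5) - 17 ≡ 10. → (5, 10)
add P: (5, 10) + (9, 17). λ = (17 - 10)/(9 - 5) ≡ 7/4 mod 19. 4⁻¹ ≡ 5 (mod 19), so λ ≡ 16.
  x = λ² - 5 - 9 = 256 - 14 ≡ 14; y = λ·(5 - 14) - 10 ≡ 17. → (14, 17)
double: tangent at (14, 17): λ = (3·14² + 15)/(2·17) ≡ 14/15. 15⁻¹ ≡ 14 (mod 19), so λ ≡ 14·14 ≡ 6.
  x = λ² - 14 - 14 = 36 - 28 ≡ 8; y = λ·(14 - 8) - 17 ≡ 0. → (8, 0)
add P: (8, 0) + (9, 17). λ = (17 - 0)/(9 - 8) ≡ 17/1 mod 19. 1⁻¹ ≡ 1 (mod 19), so λ ≡ 17.
  x = λ² - 8 - 9 = 289 - 17 ≡ 6; y = λ·(8 - 6) - 0 ≡ 15. → (6, 15)

(6, 15)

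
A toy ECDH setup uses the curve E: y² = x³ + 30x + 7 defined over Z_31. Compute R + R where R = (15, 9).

tangent at (15, 9): λ = (3·15² + 30)/(2·9) ≡ 23/18. 18⁻¹ ≡ 19 (mod 31), so λ ≡ 23·19 ≡ 3.
  x = λ² - 15 - 15 = 9 - 30 ≡ 10; y = λ·(15 - 10) - 9 ≡ 6. → (10, 6)

(10, 6)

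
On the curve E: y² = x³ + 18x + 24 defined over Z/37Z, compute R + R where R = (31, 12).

tangent at (31, 12): λ = (3·31² + 18)/(2·12) ≡ 15/24. 24⁻¹ ≡ 17 (mod 37) since 24·17 = 408 ≡ 1, so λ ≡ 15·17 ≡ 33.
  x = λ² - 31 - 31 = 1089 - 62 ≡ 28; y = λ·(31 - 28) - 12 ≡ 13. → (28, 13)

(28, 13)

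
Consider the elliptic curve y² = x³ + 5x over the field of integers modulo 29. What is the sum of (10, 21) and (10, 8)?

The two points share x = 10 and their y-coordinates satisfy 21 + 8 ≡ 0 (mod 29), so they are inverses. Their sum is 𝒪.

O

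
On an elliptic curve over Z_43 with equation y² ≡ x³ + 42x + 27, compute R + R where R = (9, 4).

(29, 36)

tangent at (9, 4): λ = (3·9² + 42)/(2·4) ≡ 27/8. 8⁻¹ ≡ 27 (mod 43), so λ ≡ 27·27 ≡ 41.
  x = λ² - 9 - 9 = 1681 - 18 ≡ 29; y = λ·(9 - 29) - 4 ≡ 36. → (29, 36)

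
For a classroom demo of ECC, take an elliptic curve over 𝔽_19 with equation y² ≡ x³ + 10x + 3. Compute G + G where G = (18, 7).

tangent at (18, 7): λ = (3·18² + 10)/(2·7) ≡ 13/14. 14⁻¹ ≡ 15 (mod 19) since 14·15 = 210 ≡ 1, so λ ≡ 13·15 ≡ 5.
  x = λ² - 18 - 18 = 25 - 36 ≡ 8; y = λ·(18 - 8) - 7 ≡ 5. → (8, 5)

(8, 5)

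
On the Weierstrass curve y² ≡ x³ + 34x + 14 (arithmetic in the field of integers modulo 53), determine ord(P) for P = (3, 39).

2P: tangent at (3, 39): λ = (3·3² + 34)/(2·39) ≡ 8/25. 25⁻¹ ≡ 17 (mod 53), so λ ≡ 8·17 ≡ 30.
  x = λ² - 3 - 3 = 900 - 6 ≡ 46; y = λ·(3 - 46) - 39 ≡ 49. → (46, 49)
3P: (46, 49) + (3, 39). λ = (39 - 49)/(3 - 46) ≡ 43/10 mod 53. 10⁻¹ ≡ 16 (mod 53), so λ ≡ 52.
  x = λ² - 46 - 3 = 2704 - 49 ≡ 5; y = λ·(46 - 5) - 49 ≡ 16. → (5, 16)
4P: (5, 16) + (3, 39). λ = (39 - 16)/(3 - 5) ≡ 23/51 mod 53. 51⁻¹ ≡ 26 (mod 53) since 51·26 = 1326 ≡ 1, so λ ≡ 15.
  x = λ² - 5 - 3 = 225 - 8 ≡ 5; y = λ·(5 - 5) - 16 ≡ 37. → (5, 37)
5P: (5, 37) + (3, 39). λ = (39 - 37)/(3 - 5) ≡ 2/51 mod 53. 51⁻¹ ≡ 26 (mod 53), so λ ≡ 52.
  x = λ² - 5 - 3 = 2704 - 8 ≡ 46; y = λ·(5 - 46) - 37 ≡ 4. → (46, 4)
6P: (46, 4) + (3, 39). λ = (39 - 4)/(3 - 46) ≡ 35/10 mod 53. 10⁻¹ ≡ 16 (mod 53), so λ ≡ 30.
  x = λ² - 46 - 3 = 900 - 49 ≡ 3; y = λ·(46 - 3) - 4 ≡ 14. → (3, 14)
7P: (3, 14) + (3, 39): same x and y₁ ≡ -y₂, so the sum is the point at infinity.
7P = the point at infinity, so the order is 7.

7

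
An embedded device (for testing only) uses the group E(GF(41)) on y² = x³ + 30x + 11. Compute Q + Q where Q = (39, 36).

tangent at (39, 36): λ = (3·39² + 30)/(2·36) ≡ 1/31. 31⁻¹ ≡ 4 (mod 41), so λ ≡ 1·4 ≡ 4.
  x = λ² - 39 - 39 = 16 - 78 ≡ 20; y = λ·(39 - 20) - 36 ≡ 40. → (20, 40)

(20, 40)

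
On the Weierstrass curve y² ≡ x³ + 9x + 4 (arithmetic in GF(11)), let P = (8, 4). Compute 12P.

(3, 6)

Repeated addition: build up to 12P.
2P: tangent at (8, 4): λ = (3·8² + 9)/(2·4) ≡ 3/8. 8⁻¹ ≡ 7 (mod 11), so λ ≡ 3·7 ≡ 10.
  x = λ² - 8 - 8 = 100 - 16 ≡ 7; y = λ·(8 - 7) - 4 ≡ 6. → (7, 6)
3P: (7, 6) + (8, 4). λ = (4 - 6)/(8 - 7) ≡ 9/1 mod 11. 1⁻¹ ≡ 1 (mod 11), so λ ≡ 9.
  x = λ² - 7 - 8 = 81 - 15 ≡ 0; y = λ·(7 - 0) - 6 ≡ 2. → (0, 2)
4P: (0, 2) + (8, 4). λ = (4 - 2)/(8 - 0) ≡ 2/8 mod 11. 8⁻¹ ≡ 7 (mod 11), so λ ≡ 3.
  x = λ² - 0 - 8 = 9 - 8 ≡ 1; y = λ·(0 - 1) - 2 ≡ 6. → (1, 6)
5P: (1, 6) + (8, 4). λ = (4 - 6)/(8 - 1) ≡ 9/7 mod 11. 7⁻¹ ≡ 8 (mod 11), so λ ≡ 6.
  x = λ² - 1 - 8 = 36 - 9 ≡ 5; y = λ·(1 - 5) - 6 ≡ 3. → (5, 3)
6P: (5, 3) + (8, 4). λ = (4 - 3)/(8 - 5) ≡ 1/3 mod 11. 3⁻¹ ≡ 4 (mod 11), so λ ≡ 4.
  x = λ² - 5 - 8 = 16 - 13 ≡ 3; y = λ·(5 - 3) - 3 ≡ 5. → (3, 5)
7P: (3, 5) + (8, 4). λ = (4 - 5)/(8 - 3) ≡ 10/5 mod 11. 5⁻¹ ≡ 9 (mod 11), so λ ≡ 2.
  x = λ² - 3 - 8 = 4 - 11 ≡ 4; y = λ·(3 - 4) - 5 ≡ 4. → (4, 4)
8P: (4, 4) + (8, 4). λ = (4 - 4)/(8 - 4) ≡ 0/4 mod 11. 4⁻¹ ≡ 3 (mod 11), so λ ≡ 0.
  x = λ² - 4 - 8 = 0 - 12 ≡ 10; y = λ·(4 - 10) - 4 ≡ 7. → (10, 7)
9P: (10, 7) + (8, 4). λ = (4 - 7)/(8 - 10) ≡ 8/9 mod 11. 9⁻¹ ≡ 5 (mod 11), so λ ≡ 7.
  x = λ² - 10 - 8 = 49 - 18 ≡ 9; y = λ·(10 - 9) - 7 ≡ 0. → (9, 0)
10P: (9, 0) + (8, 4). λ = (4 - 0)/(8 - 9) ≡ 4/10 mod 11. 10⁻¹ ≡ 10 (mod 11), so λ ≡ 7.
  x = λ² - 9 - 8 = 49 - 17 ≡ 10; y = λ·(9 - 10) - 0 ≡ 4. → (10, 4)
11P: (10, 4) + (8, 4). λ = (4 - 4)/(8 - 10) ≡ 0/9 mod 11. 9⁻¹ ≡ 5 (mod 11), so λ ≡ 0.
  x = λ² - 10 - 8 = 0 - 18 ≡ 4; y = λ·(10 - 4) - 4 ≡ 7. → (4, 7)
12P: (4, 7) + (8, 4). λ = (4 - 7)/(8 - 4) ≡ 8/4 mod 11. 4⁻¹ ≡ 3 (mod 11), so λ ≡ 2.
  x = λ² - 4 - 8 = 4 - 12 ≡ 3; y = λ·(4 - 3) - 7 ≡ 6. → (3, 6)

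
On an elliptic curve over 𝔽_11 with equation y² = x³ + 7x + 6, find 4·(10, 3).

O

Write Q = (10, 3).
Repeated addition: build up to 4Q.
2Q: tangent at (10, 3): λ = (3·10² + 7)/(2·3) ≡ 10/6. 6⁻¹ ≡ 2 (mod 11) since 6·2 = 12 ≡ 1, so λ ≡ 10·2 ≡ 9.
  x = λ² - 10 - 10 = 81 - 20 ≡ 6; y = λ·(10 - 6) - 3 ≡ 0. → (6, 0)
3Q: (6, 0) + (10, 3). λ = (3 - 0)/(10 - 6) ≡ 3/4 mod 11. 4⁻¹ ≡ 3 (mod 11), so λ ≡ 9.
  x = λ² - 6 - 10 = 81 - 16 ≡ 10; y = λ·(6 - 10) - 0 ≡ 8. → (10, 8)
4Q: (10, 8) + (10, 3): same x and y₁ ≡ -y₂, so the sum is the point at infinity.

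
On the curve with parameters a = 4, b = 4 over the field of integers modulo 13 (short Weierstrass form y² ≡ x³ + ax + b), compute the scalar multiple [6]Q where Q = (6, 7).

(11, 1)

Repeated addition: build up to 6Q.
2Q: tangent at (6, 7): λ = (3·6² + 4)/(2·7) ≡ 8/1. 1⁻¹ ≡ 1 (mod 13) since 1·1 = 1 ≡ 1, so λ ≡ 8·1 ≡ 8.
  x = λ² - 6 - 6 = 64 - 12 ≡ 0; y = λ·(6 - 0) - 7 ≡ 2. → (0, 2)
3Q: (0, 2) + (6, 7). λ = (7 - 2)/(6 - 0) ≡ 5/6 mod 13. 6⁻¹ ≡ 11 (mod 13), so λ ≡ 3.
  x = λ² - 0 - 6 = 9 - 6 ≡ 3; y = λ·(0 - 3) - 2 ≡ 2. → (3, 2)
4Q: (3, 2) + (6, 7). λ = (7 - 2)/(6 - 3) ≡ 5/3 mod 13. 3⁻¹ ≡ 9 (mod 13) since 3·9 = 27 ≡ 1, so λ ≡ 6.
  x = λ² - 3 - 6 = 36 - 9 ≡ 1; y = λ·(3 - 1) - 2 ≡ 10. → (1, 10)
5Q: (1, 10) + (6, 7). λ = (7 - 10)/(6 - 1) ≡ 10/5 mod 13. 5⁻¹ ≡ 8 (mod 13) since 5·8 = 40 ≡ 1, so λ ≡ 2.
  x = λ² - 1 - 6 = 4 - 7 ≡ 10; y = λ·(1 - 10) - 10 ≡ 11. → (10, 11)
6Q: (10, 11) + (6, 7). λ = (7 - 11)/(6 - 10) ≡ 9/9 mod 13. 9⁻¹ ≡ 3 (mod 13), so λ ≡ 1.
  x = λ² - 10 - 6 = 1 - 16 ≡ 11; y = λ·(10 - 11) - 11 ≡ 1. → (11, 1)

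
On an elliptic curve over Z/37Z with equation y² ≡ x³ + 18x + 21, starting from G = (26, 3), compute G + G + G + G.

Repeated addition: build up to 4G.
2G: tangent at (26, 3): λ = (3·26² + 18)/(2·3) ≡ 11/6. 6⁻¹ ≡ 31 (mod 37), so λ ≡ 11·31 ≡ 8.
  x = λ² - 26 - 26 = 64 - 52 ≡ 12; y = λ·(26 - 12) - 3 ≡ 35. → (12, 35)
3G: (12, 35) + (26, 3). λ = (3 - 35)/(26 - 12) ≡ 5/14 mod 37. 14⁻¹ ≡ 8 (mod 37) since 14·8 = 112 ≡ 1, so λ ≡ 3.
  x = λ² - 12 - 26 = 9 - 38 ≡ 8; y = λ·(12 - 8) - 35 ≡ 14. → (8, 14)
4G: (8, 14) + (26, 3). λ = (3 - 14)/(26 - 8) ≡ 26/18 mod 37. 18⁻¹ ≡ 35 (mod 37) since 18·35 = 630 ≡ 1, so λ ≡ 22.
  x = λ² - 8 - 26 = 484 - 34 ≡ 6; y = λ·(8 - 6) - 14 ≡ 30. → (6, 30)

(6, 30)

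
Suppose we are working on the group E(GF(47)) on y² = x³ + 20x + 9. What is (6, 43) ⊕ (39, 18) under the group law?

(6, 43) + (39, 18). λ = (18 - 43)/(39 - 6) ≡ 22/33 mod 47. 33⁻¹ ≡ 10 (mod 47) since 33·10 = 330 ≡ 1, so λ ≡ 32.
  x = λ² - 6 - 39 = 1024 - 45 ≡ 39; y = λ·(6 - 39) - 43 ≡ 29. → (39, 29)

(39, 29)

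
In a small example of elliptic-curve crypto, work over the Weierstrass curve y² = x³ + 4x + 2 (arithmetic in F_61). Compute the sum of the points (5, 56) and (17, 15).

(5, 56) + (17, 15). λ = (15 - 56)/(17 - 5) ≡ 20/12 mod 61. 12⁻¹ ≡ 56 (mod 61), so λ ≡ 22.
  x = λ² - 5 - 17 = 484 - 22 ≡ 35; y = λ·(5 - 35) - 56 ≡ 16. → (35, 16)

(35, 16)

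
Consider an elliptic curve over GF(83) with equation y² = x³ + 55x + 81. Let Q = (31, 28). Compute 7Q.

(16, 34)

Repeated addition: build up to 7Q.
2Q: tangent at (31, 28): λ = (3·31² + 55)/(2·28) ≡ 33/56. 56⁻¹ ≡ 43 (mod 83) since 56·43 = 2408 ≡ 1, so λ ≡ 33·43 ≡ 8.
  x = λ² - 31 - 31 = 64 - 62 ≡ 2; y = λ·(31 - 2) - 28 ≡ 38. → (2, 38)
3Q: (2, 38) + (31, 28). λ = (28 - 38)/(31 - 2) ≡ 73/29 mod 83. 29⁻¹ ≡ 63 (mod 83) since 29·63 = 1827 ≡ 1, so λ ≡ 34.
  x = λ² - 2 - 31 = 1156 - 33 ≡ 44; y = λ·(2 - 44) - 38 ≡ 28. → (44, 28)
4Q: (44, 28) + (31, 28). λ = (28 - 28)/(31 - 44) ≡ 0/70 mod 83. 70⁻¹ ≡ 51 (mod 83), so λ ≡ 0.
  x = λ² - 44 - 31 = 0 - 75 ≡ 8; y = λ·(44 - 8) - 28 ≡ 55. → (8, 55)
5Q: (8, 55) + (31, 28). λ = (28 - 55)/(31 - 8) ≡ 56/23 mod 83. 23⁻¹ ≡ 65 (mod 83) since 23·65 = 1495 ≡ 1, so λ ≡ 71.
  x = λ² - 8 - 31 = 5041 - 39 ≡ 22; y = λ·(8 - 22) - 55 ≡ 30. → (22, 30)
6Q: (22, 30) + (31, 28). λ = (28 - 30)/(31 - 22) ≡ 81/9 mod 83. 9⁻¹ ≡ 37 (mod 83), so λ ≡ 9.
  x = λ² - 22 - 31 = 81 - 53 ≡ 28; y = λ·(22 - 28) - 30 ≡ 82. → (28, 82)
7Q: (28, 82) + (31, 28). λ = (28 - 82)/(31 - 28) ≡ 29/3 mod 83. 3⁻¹ ≡ 28 (mod 83), so λ ≡ 65.
  x = λ² - 28 - 31 = 4225 - 59 ≡ 16; y = λ·(28 - 16) - 82 ≡ 34. → (16, 34)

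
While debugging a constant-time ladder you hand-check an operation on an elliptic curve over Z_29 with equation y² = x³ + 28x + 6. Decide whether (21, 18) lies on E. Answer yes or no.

no

y² = 18² ≡ 5; x³ + 28x + 6 = 9855 ≡ 24 (mod 29). 5 ≠ 24.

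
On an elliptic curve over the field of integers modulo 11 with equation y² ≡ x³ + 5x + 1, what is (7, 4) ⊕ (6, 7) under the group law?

(7, 4) + (6, 7). λ = (7 - 4)/(6 - 7) ≡ 3/10 mod 11. 10⁻¹ ≡ 10 (mod 11), so λ ≡ 8.
  x = λ² - 7 - 6 = 64 - 13 ≡ 7; y = λ·(7 - 7) - 4 ≡ 7. → (7, 7)

(7, 7)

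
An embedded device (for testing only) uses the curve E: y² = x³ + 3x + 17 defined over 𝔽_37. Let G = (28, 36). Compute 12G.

Repeated addition: build up to 12G.
2G: tangent at (28, 36): λ = (3·28² + 3)/(2·36) ≡ 24/35. 35⁻¹ ≡ 18 (mod 37), so λ ≡ 24·18 ≡ 25.
  x = λ² - 28 - 28 = 625 - 56 ≡ 14; y = λ·(28 - 14) - 36 ≡ 18. → (14, 18)
3G: (14, 18) + (28, 36). λ = (36 - 18)/(28 - 14) ≡ 18/14 mod 37. 14⁻¹ ≡ 8 (mod 37), so λ ≡ 33.
  x = λ² - 14 - 28 = 1089 - 42 ≡ 11; y = λ·(14 - 11) - 18 ≡ 7. → (11, 7)
4G: (11, 7) + (28, 36). λ = (36 - 7)/(28 - 11) ≡ 29/17 mod 37. 17⁻¹ ≡ 24 (mod 37), so λ ≡ 30.
  x = λ² - 11 - 28 = 900 - 39 ≡ 10; y = λ·(11 - 10) - 7 ≡ 23. → (10, 23)
5G: (10, 23) + (28, 36). λ = (36 - 23)/(28 - 10) ≡ 13/18 mod 37. 18⁻¹ ≡ 35 (mod 37) since 18·35 = 630 ≡ 1, so λ ≡ 11.
  x = λ² - 10 - 28 = 121 - 38 ≡ 9; y = λ·(10 - 9) - 23 ≡ 25. → (9, 25)
6G: (9, 25) + (28, 36). λ = (36 - 25)/(28 - 9) ≡ 11/19 mod 37. 19⁻¹ ≡ 2 (mod 37) since 19·2 = 38 ≡ 1, so λ ≡ 22.
  x = λ² - 9 - 28 = 484 - 37 ≡ 3; y = λ·(9 - 3) - 25 ≡ 33. → (3, 33)
7G: (3, 33) + (28, 36). λ = (36 - 33)/(28 - 3) ≡ 3/25 mod 37. 25⁻¹ ≡ 3 (mod 37) since 25·3 = 75 ≡ 1, so λ ≡ 9.
  x = λ² - 3 - 28 = 81 - 31 ≡ 13; y = λ·(3 - 13) - 33 ≡ 25. → (13, 25)
8G: (13, 25) + (28, 36). λ = (36 - 25)/(28 - 13) ≡ 11/15 mod 37. 15⁻¹ ≡ 5 (mod 37), so λ ≡ 18.
  x = λ² - 13 - 28 = 324 - 41 ≡ 24; y = λ·(13 - 24) - 25 ≡ 36. → (24, 36)
9G: (24, 36) + (28, 36). λ = (36 - 36)/(28 - 24) ≡ 0/4 mod 37. 4⁻¹ ≡ 28 (mod 37) since 4·28 = 112 ≡ 1, so λ ≡ 0.
  x = λ² - 24 - 28 = 0 - 52 ≡ 22; y = λ·(24 - 22) - 36 ≡ 1. → (22, 1)
10G: (22, 1) + (28, 36). λ = (36 - 1)/(28 - 22) ≡ 35/6 mod 37. 6⁻¹ ≡ 31 (mod 37) since 6·31 = 186 ≡ 1, so λ ≡ 12.
  x = λ² - 22 - 28 = 144 - 50 ≡ 20; y = λ·(22 - 20) - 1 ≡ 23. → (20, 23)
11G: (20, 23) + (28, 36). λ = (36 - 23)/(28 - 20) ≡ 13/8 mod 37. 8⁻¹ ≡ 14 (mod 37), so λ ≡ 34.
  x = λ² - 20 - 28 = 1156 - 48 ≡ 35; y = λ·(20 - 35) - 23 ≡ 22. → (35, 22)
12G: (35, 22) + (28, 36). λ = (36 - 22)/(28 - 35) ≡ 14/30 mod 37. 30⁻¹ ≡ 21 (mod 37), so λ ≡ 35.
  x = λ² - 35 - 28 = 1225 - 63 ≡ 15; y = λ·(35 - 15) - 22 ≡ 12. → (15, 12)

(15, 12)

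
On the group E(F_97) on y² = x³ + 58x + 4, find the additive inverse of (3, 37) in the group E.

(3, 60)

-(3, 37) = (3, -37 mod 97) = (3, 60).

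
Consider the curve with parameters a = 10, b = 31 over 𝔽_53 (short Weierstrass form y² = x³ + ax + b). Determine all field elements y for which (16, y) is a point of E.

x³ + 10x + 31 = 4287 ≡ 47 (mod 53).
Square roots of 47 mod 53: 10 and 43 (since 10² = 100 ≡ 47).

10, 43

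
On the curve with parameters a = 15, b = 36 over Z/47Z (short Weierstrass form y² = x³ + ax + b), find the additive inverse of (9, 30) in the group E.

(9, 17)

-(9, 30) = (9, -30 mod 47) = (9, 17).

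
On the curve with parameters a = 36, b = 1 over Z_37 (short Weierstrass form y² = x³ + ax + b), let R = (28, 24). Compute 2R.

tangent at (28, 24): λ = (3·28² + 36)/(2·24) ≡ 20/11. 11⁻¹ ≡ 27 (mod 37), so λ ≡ 20·27 ≡ 22.
  x = λ² - 28 - 28 = 484 - 56 ≡ 21; y = λ·(28 - 21) - 24 ≡ 19. → (21, 19)

(21, 19)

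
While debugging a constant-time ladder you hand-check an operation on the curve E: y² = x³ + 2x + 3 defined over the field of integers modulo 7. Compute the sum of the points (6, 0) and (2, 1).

(6, 0) + (2, 1). λ = (1 - 0)/(2 - 6) ≡ 1/3 mod 7. 3⁻¹ ≡ 5 (mod 7), so λ ≡ 5.
  x = λ² - 6 - 2 = 25 - 8 ≡ 3; y = λ·(6 - 3) - 0 ≡ 1. → (3, 1)

(3, 1)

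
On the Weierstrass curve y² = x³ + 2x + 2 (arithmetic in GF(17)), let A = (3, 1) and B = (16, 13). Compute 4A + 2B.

(7, 6)

First 4A:
Repeated addition: build up to 4A.
2A: tangent at (3, 1): λ = (3·3² + 2)/(2·1) ≡ 12/2. 2⁻¹ ≡ 9 (mod 17), so λ ≡ 12·9 ≡ 6.
  x = λ² - 3 - 3 = 36 - 6 ≡ 13; y = λ·(3 - 13) - 1 ≡ 7. → (13, 7)
3A: (13, 7) + (3, 1). λ = (1 - 7)/(3 - 13) ≡ 11/7 mod 17. 7⁻¹ ≡ 5 (mod 17) since 7·5 = 35 ≡ 1, so λ ≡ 4.
  x = λ² - 13 - 3 = 16 - 16 ≡ 0; y = λ·(13 - 0) - 7 ≡ 11. → (0, 11)
4A: (0, 11) + (3, 1). λ = (1 - 11)/(3 - 0) ≡ 7/3 mod 17. 3⁻¹ ≡ 6 (mod 17), so λ ≡ 8.
  x = λ² - 0 - 3 = 64 - 3 ≡ 10; y = λ·(0 - 10) - 11 ≡ 11. → (10, 11)
4A = (10, 11).
Next 2B:
Repeated addition: build up to 2B.
2B: tangent at (16, 13): λ = (3·16² + 2)/(2·13) ≡ 5/9. 9⁻¹ ≡ 2 (mod 17), so λ ≡ 5·2 ≡ 10.
  x = λ² - 16 - 16 = 100 - 32 ≡ 0; y = λ·(16 - 0) - 13 ≡ 11. → (0, 11)
2B = (0, 11).
Finally 4A + 2B:
(10, 11) + (0, 11). λ = (11 - 11)/(0 - 10) ≡ 0/7 mod 17. 7⁻¹ ≡ 5 (mod 17), so λ ≡ 0.
  x = λ² - 10 - 0 = 0 - 10 ≡ 7; y = λ·(10 - 7) - 11 ≡ 6. → (7, 6)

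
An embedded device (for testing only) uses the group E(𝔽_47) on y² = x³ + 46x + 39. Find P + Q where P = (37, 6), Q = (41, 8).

(37, 6) + (41, 8). λ = (8 - 6)/(41 - 37) ≡ 2/4 mod 47. 4⁻¹ ≡ 12 (mod 47) since 4·12 = 48 ≡ 1, so λ ≡ 24.
  x = λ² - 37 - 41 = 576 - 78 ≡ 28; y = λ·(37 - 28) - 6 ≡ 22. → (28, 22)

(28, 22)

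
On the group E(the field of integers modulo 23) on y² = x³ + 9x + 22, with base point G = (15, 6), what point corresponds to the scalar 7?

(22, 14)

Double-and-add on 7 = (111)₂. Start with G = (15, 6) for the leading 1-bit.
double: tangent at (15, 6): λ = (3·15² + 9)/(2·6) ≡ 17/12. 12⁻¹ ≡ 2 (mod 23) since 12·2 = 24 ≡ 1, so λ ≡ 17·2 ≡ 11.
  x = λ² - 15 - 15 = 121 - 30 ≡ 22; y = λ·(15 - 22) - 6 ≡ 9. → (22, 9)
add G: (22, 9) + (15, 6). λ = (6 - 9)/(15 - 22) ≡ 20/16 mod 23. 16⁻¹ ≡ 13 (mod 23) since 16·13 = 208 ≡ 1, so λ ≡ 7.
  x = λ² - 22 - 15 = 49 - 37 ≡ 12; y = λ·(22 - 12) - 9 ≡ 15. → (12, 15)
double: tangent at (12, 15): λ = (3·12² + 9)/(2·15) ≡ 4/7. 7⁻¹ ≡ 10 (mod 23), so λ ≡ 4·10 ≡ 17.
  x = λ² - 12 - 12 = 289 - 24 ≡ 12; y = λ·(12 - 12) - 15 ≡ 8. → (12, 8)
add G: (12, 8) + (15, 6). λ = (6 - 8)/(15 - 12) ≡ 21/3 mod 23. 3⁻¹ ≡ 8 (mod 23) since 3·8 = 24 ≡ 1, so λ ≡ 7.
  x = λ² - 12 - 15 = 49 - 27 ≡ 22; y = λ·(12 - 22) - 8 ≡ 14. → (22, 14)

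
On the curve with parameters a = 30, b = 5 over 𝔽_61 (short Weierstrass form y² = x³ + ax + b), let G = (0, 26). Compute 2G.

tangent at (0, 26): λ = (3·0² + 30)/(2·26) ≡ 30/52. 52⁻¹ ≡ 27 (mod 61) since 52·27 = 1404 ≡ 1, so λ ≡ 30·27 ≡ 17.
  x = λ² - 0 - 0 = 289 - 0 ≡ 45; y = λ·(0 - 45) - 26 ≡ 2. → (45, 2)

(45, 2)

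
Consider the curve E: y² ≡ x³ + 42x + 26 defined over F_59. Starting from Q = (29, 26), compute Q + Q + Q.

(30, 5)

Repeated addition: build up to 3Q.
2Q: tangent at (29, 26): λ = (3·29² + 42)/(2·26) ≡ 28/52. 52⁻¹ ≡ 42 (mod 59) since 52·42 = 2184 ≡ 1, so λ ≡ 28·42 ≡ 55.
  x = λ² - 29 - 29 = 3025 - 58 ≡ 17; y = λ·(29 - 17) - 26 ≡ 44. → (17, 44)
3Q: (17, 44) + (29, 26). λ = (26 - 44)/(29 - 17) ≡ 41/12 mod 59. 12⁻¹ ≡ 5 (mod 59), so λ ≡ 28.
  x = λ² - 17 - 29 = 784 - 46 ≡ 30; y = λ·(17 - 30) - 44 ≡ 5. → (30, 5)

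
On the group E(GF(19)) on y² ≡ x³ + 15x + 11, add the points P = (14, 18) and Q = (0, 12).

(11, 5)

(14, 18) + (0, 12). λ = (12 - 18)/(0 - 14) ≡ 13/5 mod 19. 5⁻¹ ≡ 4 (mod 19) since 5·4 = 20 ≡ 1, so λ ≡ 14.
  x = λ² - 14 - 0 = 196 - 14 ≡ 11; y = λ·(14 - 11) - 18 ≡ 5. → (11, 5)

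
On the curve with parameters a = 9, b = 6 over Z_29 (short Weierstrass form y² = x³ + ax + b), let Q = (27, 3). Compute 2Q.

tangent at (27, 3): λ = (3·27² + 9)/(2·3) ≡ 21/6. 6⁻¹ ≡ 5 (mod 29), so λ ≡ 21·5 ≡ 18.
  x = λ² - 27 - 27 = 324 - 54 ≡ 9; y = λ·(27 - 9) - 3 ≡ 2. → (9, 2)

(9, 2)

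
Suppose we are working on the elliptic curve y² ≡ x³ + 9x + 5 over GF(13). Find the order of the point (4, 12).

2P: tangent at (4, 12): λ = (3·4² + 9)/(2·12) ≡ 5/11. 11⁻¹ ≡ 6 (mod 13), so λ ≡ 5·6 ≡ 4.
  x = λ² - 4 - 4 = 16 - 8 ≡ 8; y = λ·(4 - 8) - 12 ≡ 11. → (8, 11)
3P: (8, 11) + (4, 12). λ = (12 - 11)/(4 - 8) ≡ 1/9 mod 13. 9⁻¹ ≡ 3 (mod 13) since 9·3 = 27 ≡ 1, so λ ≡ 3.
  x = λ² - 8 - 4 = 9 - 12 ≡ 10; y = λ·(8 - 10) - 11 ≡ 9. → (10, 9)
4P: (10, 9) + (4, 12). λ = (12 - 9)/(4 - 10) ≡ 3/7 mod 13. 7⁻¹ ≡ 2 (mod 13), so λ ≡ 6.
  x = λ² - 10 - 4 = 36 - 14 ≡ 9; y = λ·(10 - 9) - 9 ≡ 10. → (9, 10)
5P: (9, 10) + (4, 12). λ = (12 - 10)/(4 - 9) ≡ 2/8 mod 13. 8⁻¹ ≡ 5 (mod 13) since 8·5 = 40 ≡ 1, so λ ≡ 10.
  x = λ² - 9 - 4 = 100 - 13 ≡ 9; y = λ·(9 - 9) - 10 ≡ 3. → (9, 3)
6P: (9, 3) + (4, 12). λ = (12 - 3)/(4 - 9) ≡ 9/8 mod 13. 8⁻¹ ≡ 5 (mod 13) since 8·5 = 40 ≡ 1, so λ ≡ 6.
  x = λ² - 9 - 4 = 36 - 13 ≡ 10; y = λ·(9 - 10) - 3 ≡ 4. → (10, 4)
7P: (10, 4) + (4, 12). λ = (12 - 4)/(4 - 10) ≡ 8/7 mod 13. 7⁻¹ ≡ 2 (mod 13) since 7·2 = 14 ≡ 1, so λ ≡ 3.
  x = λ² - 10 - 4 = 9 - 14 ≡ 8; y = λ·(10 - 8) - 4 ≡ 2. → (8, 2)
8P: (8, 2) + (4, 12). λ = (12 - 2)/(4 - 8) ≡ 10/9 mod 13. 9⁻¹ ≡ 3 (mod 13), so λ ≡ 4.
  x = λ² - 8 - 4 = 16 - 12 ≡ 4; y = λ·(8 - 4) - 2 ≡ 1. → (4, 1)
9P: (4, 1) + (4, 12): same x and y₁ ≡ -y₂, so the sum is the point at infinity.
9P = the point at infinity, so the order is 9.

9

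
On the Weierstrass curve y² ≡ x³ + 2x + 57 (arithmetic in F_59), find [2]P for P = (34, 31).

tangent at (34, 31): λ = (3·34² + 2)/(2·31) ≡ 48/3. 3⁻¹ ≡ 20 (mod 59) since 3·20 = 60 ≡ 1, so λ ≡ 48·20 ≡ 16.
  x = λ² - 34 - 34 = 256 - 68 ≡ 11; y = λ·(34 - 11) - 31 ≡ 42. → (11, 42)

(11, 42)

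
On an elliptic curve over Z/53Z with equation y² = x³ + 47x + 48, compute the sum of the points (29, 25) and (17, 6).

(29, 25) + (17, 6). λ = (6 - 25)/(17 - 29) ≡ 34/41 mod 53. 41⁻¹ ≡ 22 (mod 53), so λ ≡ 6.
  x = λ² - 29 - 17 = 36 - 46 ≡ 43; y = λ·(29 - 43) - 25 ≡ 50. → (43, 50)

(43, 50)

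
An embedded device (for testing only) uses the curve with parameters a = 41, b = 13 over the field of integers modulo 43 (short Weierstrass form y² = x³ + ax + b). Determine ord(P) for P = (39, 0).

2P: (39, 0) + (39, 0): same x and y₁ ≡ -y₂, so the sum is 𝒪.
2P = 𝒪, so the order is 2.

2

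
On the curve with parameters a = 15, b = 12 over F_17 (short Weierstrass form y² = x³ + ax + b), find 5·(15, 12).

(7, 16)

Write G = (15, 12).
Repeated addition: build up to 5G.
2G: tangent at (15, 12): λ = (3·15² + 15)/(2·12) ≡ 10/7. 7⁻¹ ≡ 5 (mod 17), so λ ≡ 10·5 ≡ 16.
  x = λ² - 15 - 15 = 256 - 30 ≡ 5; y = λ·(15 - 5) - 12 ≡ 12. → (5, 12)
3G: (5, 12) + (15, 12). λ = (12 - 12)/(15 - 5) ≡ 0/10 mod 17. 10⁻¹ ≡ 12 (mod 17), so λ ≡ 0.
  x = λ² - 5 - 15 = 0 - 20 ≡ 14; y = λ·(5 - 14) - 12 ≡ 5. → (14, 5)
4G: (14, 5) + (15, 12). λ = (12 - 5)/(15 - 14) ≡ 7/1 mod 17. 1⁻¹ ≡ 1 (mod 17), so λ ≡ 7.
  x = λ² - 14 - 15 = 49 - 29 ≡ 3; y = λ·(14 - 3) - 5 ≡ 4. → (3, 4)
5G: (3, 4) + (15, 12). λ = (12 - 4)/(15 - 3) ≡ 8/12 mod 17. 12⁻¹ ≡ 10 (mod 17), so λ ≡ 12.
  x = λ² - 3 - 15 = 144 - 18 ≡ 7; y = λ·(3 - 7) - 4 ≡ 16. → (7, 16)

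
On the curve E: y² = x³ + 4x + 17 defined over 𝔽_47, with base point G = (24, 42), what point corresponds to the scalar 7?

(26, 42)

Repeated addition: build up to 7G.
2G: tangent at (24, 42): λ = (3·24² + 4)/(2·42) ≡ 40/37. 37⁻¹ ≡ 14 (mod 47) since 37·14 = 518 ≡ 1, so λ ≡ 40·14 ≡ 43.
  x = λ² - 24 - 24 = 1849 - 48 ≡ 15; y = λ·(24 - 15) - 42 ≡ 16. → (15, 16)
3G: (15, 16) + (24, 42). λ = (42 - 16)/(24 - 15) ≡ 26/9 mod 47. 9⁻¹ ≡ 21 (mod 47) since 9·21 = 189 ≡ 1, so λ ≡ 29.
  x = λ² - 15 - 24 = 841 - 39 ≡ 3; y = λ·(15 - 3) - 16 ≡ 3. → (3, 3)
4G: (3, 3) + (24, 42). λ = (42 - 3)/(24 - 3) ≡ 39/21 mod 47. 21⁻¹ ≡ 9 (mod 47), so λ ≡ 22.
  x = λ² - 3 - 24 = 484 - 27 ≡ 34; y = λ·(3 - 34) - 3 ≡ 20. → (34, 20)
5G: (34, 20) + (24, 42). λ = (42 - 20)/(24 - 34) ≡ 22/37 mod 47. 37⁻¹ ≡ 14 (mod 47), so λ ≡ 26.
  x = λ² - 34 - 24 = 676 - 58 ≡ 7; y = λ·(34 - 7) - 20 ≡ 24. → (7, 24)
6G: (7, 24) + (24, 42). λ = (42 - 24)/(24 - 7) ≡ 18/17 mod 47. 17⁻¹ ≡ 36 (mod 47), so λ ≡ 37.
  x = λ² - 7 - 24 = 1369 - 31 ≡ 22; y = λ·(7 - 22) - 24 ≡ 32. → (22, 32)
7G: (22, 32) + (24, 42). λ = (42 - 32)/(24 - 22) ≡ 10/2 mod 47. 2⁻¹ ≡ 24 (mod 47), so λ ≡ 5.
  x = λ² - 22 - 24 = 25 - 46 ≡ 26; y = λ·(22 - 26) - 32 ≡ 42. → (26, 42)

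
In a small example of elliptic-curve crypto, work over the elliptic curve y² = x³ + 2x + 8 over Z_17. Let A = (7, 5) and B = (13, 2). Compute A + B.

(7, 5) + (13, 2). λ = (2 - 5)/(13 - 7) ≡ 14/6 mod 17. 6⁻¹ ≡ 3 (mod 17), so λ ≡ 8.
  x = λ² - 7 - 13 = 64 - 20 ≡ 10; y = λ·(7 - 10) - 5 ≡ 5. → (10, 5)

(10, 5)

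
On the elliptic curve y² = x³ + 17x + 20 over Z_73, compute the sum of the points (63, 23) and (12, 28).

(16, 64)

(63, 23) + (12, 28). λ = (28 - 23)/(12 - 63) ≡ 5/22 mod 73. 22⁻¹ ≡ 10 (mod 73) since 22·10 = 220 ≡ 1, so λ ≡ 50.
  x = λ² - 63 - 12 = 2500 - 75 ≡ 16; y = λ·(63 - 16) - 23 ≡ 64. → (16, 64)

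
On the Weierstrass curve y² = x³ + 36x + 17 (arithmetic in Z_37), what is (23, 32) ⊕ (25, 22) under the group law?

(23, 32) + (25, 22). λ = (22 - 32)/(25 - 23) ≡ 27/2 mod 37. 2⁻¹ ≡ 19 (mod 37) since 2·19 = 38 ≡ 1, so λ ≡ 32.
  x = λ² - 23 - 25 = 1024 - 48 ≡ 14; y = λ·(23 - 14) - 32 ≡ 34. → (14, 34)

(14, 34)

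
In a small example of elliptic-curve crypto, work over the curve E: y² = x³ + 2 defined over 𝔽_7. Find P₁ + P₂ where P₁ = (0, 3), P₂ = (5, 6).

(0, 3) + (5, 6). λ = (6 - 3)/(5 - 0) ≡ 3/5 mod 7. 5⁻¹ ≡ 3 (mod 7) since 5·3 = 15 ≡ 1, so λ ≡ 2.
  x = λ² - 0 - 5 = 4 - 5 ≡ 6; y = λ·(0 - 6) - 3 ≡ 6. → (6, 6)

(6, 6)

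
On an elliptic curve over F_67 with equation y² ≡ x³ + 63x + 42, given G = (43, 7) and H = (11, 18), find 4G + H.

(34, 22)

First 4G:
Double-and-add on 4 = (100)₂. Start with G = (43, 7) for the leading 1-bit.
double: tangent at (43, 7): λ = (3·43² + 63)/(2·7) ≡ 49/14. 14⁻¹ ≡ 24 (mod 67), so λ ≡ 49·24 ≡ 37.
  x = λ² - 43 - 43 = 1369 - 86 ≡ 10; y = λ·(43 - 10) - 7 ≡ 8. → (10, 8)
double: tangent at (10, 8): λ = (3·10² + 63)/(2·8) ≡ 28/16. 16⁻¹ ≡ 21 (mod 67), so λ ≡ 28·21 ≡ 52.
  x = λ² - 10 - 10 = 2704 - 20 ≡ 4; y = λ·(10 - 4) - 8 ≡ 36. → (4, 36)
4G = (4, 36).
Finally 4G + H:
(4, 36) + (11, 18). λ = (18 - 36)/(11 - 4) ≡ 49/7 mod 67. 7⁻¹ ≡ 48 (mod 67) since 7·48 = 336 ≡ 1, so λ ≡ 7.
  x = λ² - 4 - 11 = 49 - 15 ≡ 34; y = λ·(4 - 34) - 36 ≡ 22. → (34, 22)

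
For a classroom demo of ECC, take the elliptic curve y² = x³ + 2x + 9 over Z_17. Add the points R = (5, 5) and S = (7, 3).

(5, 5) + (7, 3). λ = (3 - 5)/(7 - 5) ≡ 15/2 mod 17. 2⁻¹ ≡ 9 (mod 17), so λ ≡ 16.
  x = λ² - 5 - 7 = 256 - 12 ≡ 6; y = λ·(5 - 6) - 5 ≡ 13. → (6, 13)

(6, 13)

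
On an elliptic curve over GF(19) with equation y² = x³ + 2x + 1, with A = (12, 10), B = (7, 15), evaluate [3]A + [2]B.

(11, 9)

First 3A:
Repeated addition: build up to 3A.
2A: tangent at (12, 10): λ = (3·12² + 2)/(2·10) ≡ 16/1. 1⁻¹ ≡ 1 (mod 19), so λ ≡ 16·1 ≡ 16.
  x = λ² - 12 - 12 = 256 - 24 ≡ 4; y = λ·(12 - 4) - 10 ≡ 4. → (4, 4)
3A: (4, 4) + (12, 10). λ = (10 - 4)/(12 - 4) ≡ 6/8 mod 19. 8⁻¹ ≡ 12 (mod 19), so λ ≡ 15.
  x = λ² - 4 - 12 = 225 - 16 ≡ 0; y = λ·(4 - 0) - 4 ≡ 18. → (0, 18)
3A = (0, 18).
Next 2B:
Repeated addition: build up to 2B.
2B: tangent at (7, 15): λ = (3·7² + 2)/(2·15) ≡ 16/11. 11⁻¹ ≡ 7 (mod 19), so λ ≡ 16·7 ≡ 17.
  x = λ² - 7 - 7 = 289 - 14 ≡ 9; y = λ·(7 - 9) - 15 ≡ 8. → (9, 8)
2B = (9, 8).
Finally 3A + 2B:
(0, 18) + (9, 8). λ = (8 - 18)/(9 - 0) ≡ 9/9 mod 19. 9⁻¹ ≡ 17 (mod 19), so λ ≡ 1.
  x = λ² - 0 - 9 = 1 - 9 ≡ 11; y = λ·(0 - 11) - 18 ≡ 9. → (11, 9)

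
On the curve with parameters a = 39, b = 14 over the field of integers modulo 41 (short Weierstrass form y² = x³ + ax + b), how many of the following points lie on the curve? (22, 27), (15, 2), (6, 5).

0

(22, 27): 27² ≡ 32, rhs ≡ 40 → off.
(15, 2): 2² ≡ 4, rhs ≡ 38 → off.
(6, 5): 5² ≡ 25, rhs ≡ 13 → off.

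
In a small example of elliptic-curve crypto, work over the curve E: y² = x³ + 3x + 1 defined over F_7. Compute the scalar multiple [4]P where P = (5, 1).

(6, 5)

Repeated addition: build up to 4P.
2P: tangent at (5, 1): λ = (3·5² + 3)/(2·1) ≡ 1/2. 2⁻¹ ≡ 4 (mod 7), so λ ≡ 1·4 ≡ 4.
  x = λ² - 5 - 5 = 16 - 10 ≡ 6; y = λ·(5 - 6) - 1 ≡ 2. → (6, 2)
3P: (6, 2) + (5, 1). λ = (1 - 2)/(5 - 6) ≡ 6/6 mod 7. 6⁻¹ ≡ 6 (mod 7), so λ ≡ 1.
  x = λ² - 6 - 5 = 1 - 11 ≡ 4; y = λ·(6 - 4) - 2 ≡ 0. → (4, 0)
4P: (4, 0) + (5, 1). λ = (1 - 0)/(5 - 4) ≡ 1/1 mod 7. 1⁻¹ ≡ 1 (mod 7), so λ ≡ 1.
  x = λ² - 4 - 5 = 1 - 9 ≡ 6; y = λ·(4 - 6) - 0 ≡ 5. → (6, 5)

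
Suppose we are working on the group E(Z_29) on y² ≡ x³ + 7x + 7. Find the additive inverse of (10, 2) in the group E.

-(10, 2) = (10, -2 mod 29) = (10, 27).

(10, 27)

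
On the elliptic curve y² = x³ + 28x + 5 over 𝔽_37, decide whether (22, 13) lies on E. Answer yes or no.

y² = 13² ≡ 21; x³ + 28x + 5 = 11269 ≡ 21 (mod 37). 21 = 21.

yes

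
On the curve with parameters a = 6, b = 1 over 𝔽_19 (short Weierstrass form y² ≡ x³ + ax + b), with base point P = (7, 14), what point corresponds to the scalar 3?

Repeated addition: build up to 3P.
2P: tangent at (7, 14): λ = (3·7² + 6)/(2·14) ≡ 1/9. 9⁻¹ ≡ 17 (mod 19), so λ ≡ 1·17 ≡ 17.
  x = λ² - 7 - 7 = 289 - 14 ≡ 9; y = λ·(7 - 9) - 14 ≡ 9. → (9, 9)
3P: (9, 9) + (7, 14). λ = (14 - 9)/(7 - 9) ≡ 5/17 mod 19. 17⁻¹ ≡ 9 (mod 19), so λ ≡ 7.
  x = λ² - 9 - 7 = 49 - 16 ≡ 14; y = λ·(9 - 14) - 9 ≡ 13. → (14, 13)

(14, 13)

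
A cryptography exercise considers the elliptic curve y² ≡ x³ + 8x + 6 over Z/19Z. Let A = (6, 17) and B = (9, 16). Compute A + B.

(2, 7)

(6, 17) + (9, 16). λ = (16 - 17)/(9 - 6) ≡ 18/3 mod 19. 3⁻¹ ≡ 13 (mod 19) since 3·13 = 39 ≡ 1, so λ ≡ 6.
  x = λ² - 6 - 9 = 36 - 15 ≡ 2; y = λ·(6 - 2) - 17 ≡ 7. → (2, 7)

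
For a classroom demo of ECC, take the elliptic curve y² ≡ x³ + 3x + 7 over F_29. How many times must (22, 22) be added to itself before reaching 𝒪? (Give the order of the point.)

8

2P: tangent at (22, 22): λ = (3·22² + 3)/(2·22) ≡ 5/15. 15⁻¹ ≡ 2 (mod 29) since 15·2 = 30 ≡ 1, so λ ≡ 5·2 ≡ 10.
  x = λ² - 22 - 22 = 100 - 44 ≡ 27; y = λ·(22 - 27) - 22 ≡ 15. → (27, 15)
3P: (27, 15) + (22, 22). λ = (22 - 15)/(22 - 27) ≡ 7/24 mod 29. 24⁻¹ ≡ 23 (mod 29) since 24·23 = 552 ≡ 1, so λ ≡ 16.
  x = λ² - 27 - 22 = 256 - 49 ≡ 4; y = λ·(27 - 4) - 15 ≡ 5. → (4, 5)
4P: (4, 5) + (22, 22). λ = (22 - 5)/(22 - 4) ≡ 17/18 mod 29. 18⁻¹ ≡ 21 (mod 29), so λ ≡ 9.
  x = λ² - 4 - 22 = 81 - 26 ≡ 26; y = λ·(4 - 26) - 5 ≡ 0. → (26, 0)
5P: (26, 0) + (22, 22). λ = (22 - 0)/(22 - 26) ≡ 22/25 mod 29. 25⁻¹ ≡ 7 (mod 29) since 25·7 = 175 ≡ 1, so λ ≡ 9.
  x = λ² - 26 - 22 = 81 - 48 ≡ 4; y = λ·(26 - 4) - 0 ≡ 24. → (4, 24)
6P: (4, 24) + (22, 22). λ = (22 - 24)/(22 - 4) ≡ 27/18 mod 29. 18⁻¹ ≡ 21 (mod 29), so λ ≡ 16.
  x = λ² - 4 - 22 = 256 - 26 ≡ 27; y = λ·(4 - 27) - 24 ≡ 14. → (27, 14)
7P: (27, 14) + (22, 22). λ = (22 - 14)/(22 - 27) ≡ 8/24 mod 29. 24⁻¹ ≡ 23 (mod 29), so λ ≡ 10.
  x = λ² - 27 - 22 = 100 - 49 ≡ 22; y = λ·(27 - 22) - 14 ≡ 7. → (22, 7)
8P: (22, 7) + (22, 22): same x and y₁ ≡ -y₂, so the sum is 𝒪.
8P = 𝒪, so the order is 8.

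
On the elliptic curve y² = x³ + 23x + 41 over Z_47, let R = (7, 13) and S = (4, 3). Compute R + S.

(21, 3)

(7, 13) + (4, 3). λ = (3 - 13)/(4 - 7) ≡ 37/44 mod 47. 44⁻¹ ≡ 31 (mod 47), so λ ≡ 19.
  x = λ² - 7 - 4 = 361 - 11 ≡ 21; y = λ·(7 - 21) - 13 ≡ 3. → (21, 3)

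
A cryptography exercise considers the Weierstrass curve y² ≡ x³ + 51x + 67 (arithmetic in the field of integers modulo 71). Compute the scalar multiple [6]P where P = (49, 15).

Repeated addition: build up to 6P.
2P: tangent at (49, 15): λ = (3·49² + 51)/(2·15) ≡ 12/30. 30⁻¹ ≡ 45 (mod 71), so λ ≡ 12·45 ≡ 43.
  x = λ² - 49 - 49 = 1849 - 98 ≡ 47; y = λ·(49 - 47) - 15 ≡ 0. → (47, 0)
3P: (47, 0) + (49, 15). λ = (15 - 0)/(49 - 47) ≡ 15/2 mod 71. 2⁻¹ ≡ 36 (mod 71), so λ ≡ 43.
  x = λ² - 47 - 49 = 1849 - 96 ≡ 49; y = λ·(47 - 49) - 0 ≡ 56. → (49, 56)
4P: (49, 56) + (49, 15): same x and y₁ ≡ -y₂, so the sum is ∞.
5P: ∞ + (49, 15) = (49, 15) (identity).
6P: tangent at (49, 15): λ = (3·49² + 51)/(2·15) ≡ 12/30. 30⁻¹ ≡ 45 (mod 71), so λ ≡ 12·45 ≡ 43.
  x = λ² - 49 - 49 = 1849 - 98 ≡ 47; y = λ·(49 - 47) - 15 ≡ 0. → (47, 0)

(47, 0)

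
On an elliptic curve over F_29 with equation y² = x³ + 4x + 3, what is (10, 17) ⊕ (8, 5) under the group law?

(18, 22)

(10, 17) + (8, 5). λ = (5 - 17)/(8 - 10) ≡ 17/27 mod 29. 27⁻¹ ≡ 14 (mod 29), so λ ≡ 6.
  x = λ² - 10 - 8 = 36 - 18 ≡ 18; y = λ·(10 - 18) - 17 ≡ 22. → (18, 22)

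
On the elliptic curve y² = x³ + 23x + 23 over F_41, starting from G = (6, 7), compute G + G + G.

Repeated addition: build up to 3G.
2G: tangent at (6, 7): λ = (3·6² + 23)/(2·7) ≡ 8/14. 14⁻¹ ≡ 3 (mod 41), so λ ≡ 8·3 ≡ 24.
  x = λ² - 6 - 6 = 576 - 12 ≡ 31; y = λ·(6 - 31) - 7 ≡ 8. → (31, 8)
3G: (31, 8) + (6, 7). λ = (7 - 8)/(6 - 31) ≡ 40/16 mod 41. 16⁻¹ ≡ 18 (mod 41), so λ ≡ 23.
  x = λ² - 31 - 6 = 529 - 37 ≡ 0; y = λ·(31 - 0) - 8 ≡ 8. → (0, 8)

(0, 8)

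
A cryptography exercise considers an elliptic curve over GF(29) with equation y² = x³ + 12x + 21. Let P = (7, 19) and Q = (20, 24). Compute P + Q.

(26, 25)

(7, 19) + (20, 24). λ = (24 - 19)/(20 - 7) ≡ 5/13 mod 29. 13⁻¹ ≡ 9 (mod 29) since 13·9 = 117 ≡ 1, so λ ≡ 16.
  x = λ² - 7 - 20 = 256 - 27 ≡ 26; y = λ·(7 - 26) - 19 ≡ 25. → (26, 25)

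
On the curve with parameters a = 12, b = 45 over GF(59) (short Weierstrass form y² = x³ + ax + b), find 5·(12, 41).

Write P = (12, 41).
Double-and-add on 5 = (101)₂. Start with P = (12, 41) for the leading 1-bit.
double: tangent at (12, 41): λ = (3·12² + 12)/(2·41) ≡ 31/23. 23⁻¹ ≡ 18 (mod 59) since 23·18 = 414 ≡ 1, so λ ≡ 31·18 ≡ 27.
  x = λ² - 12 - 12 = 729 - 24 ≡ 56; y = λ·(12 - 56) - 41 ≡ 10. → (56, 10)
double: tangent at (56, 10): λ = (3·56² + 12)/(2·10) ≡ 39/20. 20⁻¹ ≡ 3 (mod 59) since 20·3 = 60 ≡ 1, so λ ≡ 39·3 ≡ 58.
  x = λ² - 56 - 56 = 3364 - 112 ≡ 7; y = λ·(56 - 7) - 10 ≡ 0. → (7, 0)
add P: (7, 0) + (12, 41). λ = (41 - 0)/(12 - 7) ≡ 41/5 mod 59. 5⁻¹ ≡ 12 (mod 59), so λ ≡ 20.
  x = λ² - 7 - 12 = 400 - 19 ≡ 27; y = λ·(7 - 27) - 0 ≡ 13. → (27, 13)

(27, 13)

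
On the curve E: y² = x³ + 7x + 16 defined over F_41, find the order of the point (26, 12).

11

2P: tangent at (26, 12): λ = (3·26² + 7)/(2·12) ≡ 26/24. 24⁻¹ ≡ 12 (mod 41), so λ ≡ 26·12 ≡ 25.
  x = λ² - 26 - 26 = 625 - 52 ≡ 40; y = λ·(26 - 40) - 12 ≡ 7. → (40, 7)
3P: (40, 7) + (26, 12). λ = (12 - 7)/(26 - 40) ≡ 5/27 mod 41. 27⁻¹ ≡ 38 (mod 41) since 27·38 = 1026 ≡ 1, so λ ≡ 26.
  x = λ² - 40 - 26 = 676 - 66 ≡ 36; y = λ·(40 - 36) - 7 ≡ 15. → (36, 15)
4P: (36, 15) + (26, 12). λ = (12 - 15)/(26 - 36) ≡ 38/31 mod 41. 31⁻¹ ≡ 4 (mod 41), so λ ≡ 29.
  x = λ² - 36 - 26 = 841 - 62 ≡ 0; y = λ·(36 - 0) - 15 ≡ 4. → (0, 4)
5P: (0, 4) + (26, 12). λ = (12 - 4)/(26 - 0) ≡ 8/26 mod 41. 26⁻¹ ≡ 30 (mod 41) since 26·30 = 780 ≡ 1, so λ ≡ 35.
  x = λ² - 0 - 26 = 1225 - 26 ≡ 10; y = λ·(0 - 10) - 4 ≡ 15. → (10, 15)
6P: (10, 15) + (26, 12). λ = (12 - 15)/(26 - 10) ≡ 38/16 mod 41. 16⁻¹ ≡ 18 (mod 41), so λ ≡ 28.
  x = λ² - 10 - 26 = 784 - 36 ≡ 10; y = λ·(10 - 10) - 15 ≡ 26. → (10, 26)
7P: (10, 26) + (26, 12). λ = (12 - 26)/(26 - 10) ≡ 27/16 mod 41. 16⁻¹ ≡ 18 (mod 41), so λ ≡ 35.
  x = λ² - 10 - 26 = 1225 - 36 ≡ 0; y = λ·(10 - 0) - 26 ≡ 37. → (0, 37)
8P: (0, 37) + (26, 12). λ = (12 - 37)/(26 - 0) ≡ 16/26 mod 41. 26⁻¹ ≡ 30 (mod 41), so λ ≡ 29.
  x = λ² - 0 - 26 = 841 - 26 ≡ 36; y = λ·(0 - 36) - 37 ≡ 26. → (36, 26)
9P: (36, 26) + (26, 12). λ = (12 - 26)/(26 - 36) ≡ 27/31 mod 41. 31⁻¹ ≡ 4 (mod 41), so λ ≡ 26.
  x = λ² - 36 - 26 = 676 - 62 ≡ 40; y = λ·(36 - 40) - 26 ≡ 34. → (40, 34)
10P: (40, 34) + (26, 12). λ = (12 - 34)/(26 - 40) ≡ 19/27 mod 41. 27⁻¹ ≡ 38 (mod 41), so λ ≡ 25.
  x = λ² - 40 - 26 = 625 - 66 ≡ 26; y = λ·(40 - 26) - 34 ≡ 29. → (26, 29)
11P: (26, 29) + (26, 12): same x and y₁ ≡ -y₂, so the sum is O.
11P = O, so the order is 11.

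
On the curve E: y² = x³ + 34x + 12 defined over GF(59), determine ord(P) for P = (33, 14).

2P: tangent at (33, 14): λ = (3·33² + 34)/(2·14) ≡ 56/28. 28⁻¹ ≡ 19 (mod 59), so λ ≡ 56·19 ≡ 2.
  x = λ² - 33 - 33 = 4 - 66 ≡ 56; y = λ·(33 - 56) - 14 ≡ 58. → (56, 58)
3P: (56, 58) + (33, 14). λ = (14 - 58)/(33 - 56) ≡ 15/36 mod 59. 36⁻¹ ≡ 41 (mod 59) since 36·41 = 1476 ≡ 1, so λ ≡ 25.
  x = λ² - 56 - 33 = 625 - 89 ≡ 5; y = λ·(56 - 5) - 58 ≡ 37. → (5, 37)
4P: (5, 37) + (33, 14). λ = (14 - 37)/(33 - 5) ≡ 36/28 mod 59. 28⁻¹ ≡ 19 (mod 59), so λ ≡ 35.
  x = λ² - 5 - 33 = 1225 - 38 ≡ 7; y = λ·(5 - 7) - 37 ≡ 11. → (7, 11)
5P: (7, 11) + (33, 14). λ = (14 - 11)/(33 - 7) ≡ 3/26 mod 59. 26⁻¹ ≡ 25 (mod 59) since 26·25 = 650 ≡ 1, so λ ≡ 16.
  x = λ² - 7 - 33 = 256 - 40 ≡ 39; y = λ·(7 - 39) - 11 ≡ 8. → (39, 8)
6P: (39, 8) + (33, 14). λ = (14 - 8)/(33 - 39) ≡ 6/53 mod 59. 53⁻¹ ≡ 49 (mod 59), so λ ≡ 58.
  x = λ² - 39 - 33 = 3364 - 72 ≡ 47; y = λ·(39 - 47) - 8 ≡ 0. → (47, 0)
7P: (47, 0) + (33, 14). λ = (14 - 0)/(33 - 47) ≡ 14/45 mod 59. 45⁻¹ ≡ 21 (mod 59) since 45·21 = 945 ≡ 1, so λ ≡ 58.
  x = λ² - 47 - 33 = 3364 - 80 ≡ 39; y = λ·(47 - 39) - 0 ≡ 51. → (39, 51)
8P: (39, 51) + (33, 14). λ = (14 - 51)/(33 - 39) ≡ 22/53 mod 59. 53⁻¹ ≡ 49 (mod 59) since 53·49 = 2597 ≡ 1, so λ ≡ 16.
  x = λ² - 39 - 33 = 256 - 72 ≡ 7; y = λ·(39 - 7) - 51 ≡ 48. → (7, 48)
9P: (7, 48) + (33, 14). λ = (14 - 48)/(33 - 7) ≡ 25/26 mod 59. 26⁻¹ ≡ 25 (mod 59) since 26·25 = 650 ≡ 1, so λ ≡ 35.
  x = λ² - 7 - 33 = 1225 - 40 ≡ 5; y = λ·(7 - 5) - 48 ≡ 22. → (5, 22)
10P: (5, 22) + (33, 14). λ = (14 - 22)/(33 - 5) ≡ 51/28 mod 59. 28⁻¹ ≡ 19 (mod 59), so λ ≡ 25.
  x = λ² - 5 - 33 = 625 - 38 ≡ 56; y = λ·(5 - 56) - 22 ≡ 1. → (56, 1)
11P: (56, 1) + (33, 14). λ = (14 - 1)/(33 - 56) ≡ 13/36 mod 59. 36⁻¹ ≡ 41 (mod 59) since 36·41 = 1476 ≡ 1, so λ ≡ 2.
  x = λ² - 56 - 33 = 4 - 89 ≡ 33; y = λ·(56 - 33) - 1 ≡ 45. → (33, 45)
12P: (33, 45) + (33, 14): same x and y₁ ≡ -y₂, so the sum is the point at infinity.
12P = the point at infinity, so the order is 12.

12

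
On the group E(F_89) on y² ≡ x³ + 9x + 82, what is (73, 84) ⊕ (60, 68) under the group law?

(66, 41)

(73, 84) + (60, 68). λ = (68 - 84)/(60 - 73) ≡ 73/76 mod 89. 76⁻¹ ≡ 41 (mod 89), so λ ≡ 56.
  x = λ² - 73 - 60 = 3136 - 133 ≡ 66; y = λ·(73 - 66) - 84 ≡ 41. → (66, 41)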